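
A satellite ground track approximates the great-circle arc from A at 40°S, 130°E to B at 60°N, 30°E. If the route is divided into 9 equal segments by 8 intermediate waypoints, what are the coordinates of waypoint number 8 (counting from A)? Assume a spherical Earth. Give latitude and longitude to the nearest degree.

The haversine formula gives a central angle δ ≈ 2.244 rad (128.5°) between the endpoints.
Interpolate at f = 8/9 with slerp weights a = sin((1−f)δ)/sin δ ≈ 0.315, b = sin(fδ)/sin δ ≈ 1.166.
p = a·p₁ + b·p₂ ≈ (0.349, 0.477, 0.807); φ = arcsin(p_z) ≈ 53.78°, λ = atan2(p_y, p_x) ≈ 53.75°.

≈ 54°N, 54°E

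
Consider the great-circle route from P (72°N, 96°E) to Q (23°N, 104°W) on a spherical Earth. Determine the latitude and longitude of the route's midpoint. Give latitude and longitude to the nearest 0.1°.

≈ (64.5°N, 113.5°W)

Convert each endpoint to a unit vector on the sphere (x = cos φ cos λ, y = cos φ sin λ, z = sin φ).
The central angle between the endpoints is δ = arccos(p₁·p₂) ≈ 1.466 rad (84.0°).
Interpolate at f = 1/2 with slerp weights a = sin((1−f)δ)/sin δ ≈ 0.673, b = sin(fδ)/sin δ ≈ 0.673.
p = a·p₁ + b·p₂ ≈ (-0.172, -0.394, 0.903); φ = arcsin(p_z) ≈ 64.54°, λ = atan2(p_y, p_x) ≈ -113.52°.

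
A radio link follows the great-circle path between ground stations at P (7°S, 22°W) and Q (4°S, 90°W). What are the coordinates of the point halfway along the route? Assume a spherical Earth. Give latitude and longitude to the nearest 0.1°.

≈ (6.6°S, 56.1°W)

Convert each endpoint to a unit vector on the sphere (x = cos φ cos λ, y = cos φ sin λ, z = sin φ).
The central angle between the endpoints is δ = arccos(p₁·p₂) ≈ 1.182 rad (67.7°).
Interpolate at f = 1/2 with slerp weights a = sin((1−f)δ)/sin δ ≈ 0.602, b = sin(fδ)/sin δ ≈ 0.602.
p = a·p₁ + b·p₂ ≈ (0.554, -0.824, -0.115); φ = arcsin(p_z) ≈ -6.62°, λ = atan2(p_y, p_x) ≈ -56.10°.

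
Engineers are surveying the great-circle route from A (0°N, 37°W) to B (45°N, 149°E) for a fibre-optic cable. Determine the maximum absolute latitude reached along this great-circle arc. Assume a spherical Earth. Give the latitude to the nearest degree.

The great circle lies in the plane with unit normal n̂ = (p₁ × p₂)/|p₁ × p₂|.
Here n̂_z ≈ -0.104; the vertex latitude is φ_max = arccos|n̂_z| ≈ 84.0°.
Check via Clairaut: cos φ_max = |cos φ₁| · sin C = cos(0.0°)·sin(6.0°) ≈ 0.104, again giving ≈ 84.0°.

≈ 84°N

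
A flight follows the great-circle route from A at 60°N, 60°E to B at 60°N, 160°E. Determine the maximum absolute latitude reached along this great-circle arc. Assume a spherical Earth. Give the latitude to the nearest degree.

≈ 70°N

The great circle lies in the plane with unit normal n̂ = (p₁ × p₂)/|p₁ × p₂|.
Here n̂_z ≈ +0.348; the vertex latitude is φ_max = arccos|n̂_z| ≈ 69.6°.
Check via Clairaut: cos φ_max = |cos φ₁| · sin C = cos(60.0°)·sin(44.1°) ≈ 0.348, again giving ≈ 69.6°.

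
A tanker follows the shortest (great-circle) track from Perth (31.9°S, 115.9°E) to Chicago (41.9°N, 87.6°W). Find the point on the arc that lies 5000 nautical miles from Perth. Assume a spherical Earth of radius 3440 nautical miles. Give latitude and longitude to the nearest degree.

The haversine formula gives a central angle δ ≈ 2.772 rad (158.8°) between the endpoints. The total great-circle distance is δ·R ≈ 2.772 × 3440 ≈ 9535 nmi, so the target fraction is f = 5000/9535 ≈ 0.524.
Interpolate at f ≈ 0.524 with slerp weights a = sin((1−f)δ)/sin δ ≈ 2.679, b = sin(fδ)/sin δ ≈ 2.748.
p = a·p₁ + b·p₂ ≈ (-0.908, 0.003, 0.419); φ = arcsin(p_z) ≈ 24.79°, λ = atan2(p_y, p_x) ≈ 179.84°.

≈ 25°N, 180°E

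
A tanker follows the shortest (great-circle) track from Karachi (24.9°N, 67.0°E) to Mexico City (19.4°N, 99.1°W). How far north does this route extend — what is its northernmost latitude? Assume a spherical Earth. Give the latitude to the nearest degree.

≈ 73°N

The great circle lies in the plane with unit normal n̂ = (p₁ × p₂)/|p₁ × p₂|.
Here n̂_z ≈ -0.284; the vertex latitude is φ_max = arccos|n̂_z| ≈ 73.5°.
Check via Clairaut: cos φ_max = |cos φ₁| · sin C = cos(24.9°)·sin(18.3°) ≈ 0.284, again giving ≈ 73.5°.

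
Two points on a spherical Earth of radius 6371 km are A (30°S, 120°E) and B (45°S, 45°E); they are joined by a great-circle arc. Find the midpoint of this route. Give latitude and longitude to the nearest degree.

Write both endpoints as unit vectors p₁, p₂ with components (cos φ cos λ, cos φ sin λ, sin φ).
The central angle between the endpoints is δ = arccos(p₁·p₂) ≈ 1.033 rad (59.2°).
Interpolate at f = 1/2 with slerp weights a = sin((1−f)δ)/sin δ ≈ 0.575, b = sin(fδ)/sin δ ≈ 0.575.
p = a·p₁ + b·p₂ ≈ (0.039, 0.719, -0.694); φ = arcsin(p_z) ≈ -43.96°, λ = atan2(p_y, p_x) ≈ 86.93°.

≈ (44°S, 87°E)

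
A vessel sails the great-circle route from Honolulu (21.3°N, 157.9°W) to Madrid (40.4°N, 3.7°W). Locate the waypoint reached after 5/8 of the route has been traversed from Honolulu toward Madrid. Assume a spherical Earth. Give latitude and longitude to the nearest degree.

≈ 70°N, 65°W

Convert each endpoint to a unit vector on the sphere (x = cos φ cos λ, y = cos φ sin λ, z = sin φ).
The central angle between the endpoints is δ = arccos(p₁·p₂) ≈ 1.986 rad (113.8°).
Interpolate at f = 5/8 with slerp weights a = sin((1−f)δ)/sin δ ≈ 0.741, b = sin(fδ)/sin δ ≈ 1.034.
p = a·p₁ + b·p₂ ≈ (0.146, -0.310, 0.939); φ = arcsin(p_z) ≈ 69.93°, λ = atan2(p_y, p_x) ≈ -64.75°.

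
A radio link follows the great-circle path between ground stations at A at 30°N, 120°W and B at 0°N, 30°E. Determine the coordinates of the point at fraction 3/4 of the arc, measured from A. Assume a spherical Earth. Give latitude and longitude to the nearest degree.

The haversine formula gives a central angle δ ≈ 2.419 rad (138.6°) between the endpoints.
Interpolate at f = 3/4 with slerp weights a = sin((1−f)δ)/sin δ ≈ 0.860, b = sin(fδ)/sin δ ≈ 1.467.
p = a·p₁ + b·p₂ ≈ (0.899, 0.089, 0.430); φ = arcsin(p_z) ≈ 25.45°, λ = atan2(p_y, p_x) ≈ 5.66°.

≈ 25°N, 6°E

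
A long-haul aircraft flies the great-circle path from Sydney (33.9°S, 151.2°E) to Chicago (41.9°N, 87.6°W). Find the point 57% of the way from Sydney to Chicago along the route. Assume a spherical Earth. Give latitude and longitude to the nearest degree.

Convert each endpoint to a unit vector on the sphere (x = cos φ cos λ, y = cos φ sin λ, z = sin φ).
The central angle between the endpoints is δ = arccos(p₁·p₂) ≈ 2.336 rad (133.8°).
Interpolate at f = 0.57 with slerp weights a = sin((1−f)δ)/sin δ ≈ 1.170, b = sin(fδ)/sin δ ≈ 1.347.
p = a·p₁ + b·p₂ ≈ (-0.809, -0.534, 0.247); φ = arcsin(p_z) ≈ 14.30°, λ = atan2(p_y, p_x) ≈ -146.58°.

≈ (14°N, 147°W)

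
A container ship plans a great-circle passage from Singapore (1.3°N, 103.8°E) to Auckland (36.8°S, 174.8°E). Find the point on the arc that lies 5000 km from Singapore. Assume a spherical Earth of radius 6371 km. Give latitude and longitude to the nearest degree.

≈ (25°S, 141°E)

Write both endpoints as unit vectors p₁, p₂ with components (cos φ cos λ, cos φ sin λ, sin φ).
The central angle between the endpoints is δ = arccos(p₁·p₂) ≈ 1.321 rad (75.7°). The total great-circle distance is δ·R ≈ 1.321 × 6371 ≈ 8417 km, so the target fraction is f = 5000/8417 ≈ 0.594.
Interpolate at f ≈ 0.594 with slerp weights a = sin((1−f)δ)/sin δ ≈ 0.527, b = sin(fδ)/sin δ ≈ 0.729.
p = a·p₁ + b·p₂ ≈ (-0.707, 0.565, -0.425); φ = arcsin(p_z) ≈ -25.14°, λ = atan2(p_y, p_x) ≈ 141.39°.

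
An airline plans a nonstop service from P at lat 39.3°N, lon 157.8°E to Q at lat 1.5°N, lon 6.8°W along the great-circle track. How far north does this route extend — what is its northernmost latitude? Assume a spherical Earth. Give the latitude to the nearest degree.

≈ 73°N

The great circle lies in the plane with unit normal n̂ = (p₁ × p₂)/|p₁ × p₂|.
Here n̂_z ≈ -0.300; the vertex latitude is φ_max = arccos|n̂_z| ≈ 72.5°.
Check via Clairaut: cos φ_max = |cos φ₁| · sin C = cos(39.3°)·sin(22.8°) ≈ 0.300, again giving ≈ 72.5°.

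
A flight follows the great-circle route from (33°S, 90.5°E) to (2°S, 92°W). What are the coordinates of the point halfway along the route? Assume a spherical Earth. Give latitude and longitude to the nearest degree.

Write both endpoints as unit vectors p₁, p₂ with components (cos φ cos λ, cos φ sin λ, sin φ).
The central angle between the endpoints is δ = arccos(p₁·p₂) ≈ 2.529 rad (144.9°).
Interpolate at f = 1/2 with slerp weights a = sin((1−f)δ)/sin δ ≈ 1.659, b = sin(fδ)/sin δ ≈ 1.659.
p = a·p₁ + b·p₂ ≈ (-0.070, -0.266, -0.962); φ = arcsin(p_z) ≈ -74.05°, λ = atan2(p_y, p_x) ≈ -104.76°.

≈ (74°S, 105°W)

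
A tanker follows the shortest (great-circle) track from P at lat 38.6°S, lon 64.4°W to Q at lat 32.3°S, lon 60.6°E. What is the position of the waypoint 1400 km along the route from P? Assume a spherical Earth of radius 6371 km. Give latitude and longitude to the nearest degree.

Write both endpoints as unit vectors p₁, p₂ with components (cos φ cos λ, cos φ sin λ, sin φ).
The central angle between the endpoints is δ = arccos(p₁·p₂) ≈ 1.616 rad (92.6°). The total great-circle distance is δ·R ≈ 1.616 × 6371 ≈ 10298 km, so the target fraction is f = 1400/10298 ≈ 0.136.
Interpolate at f ≈ 0.136 with slerp weights a = sin((1−f)δ)/sin δ ≈ 0.986, b = sin(fδ)/sin δ ≈ 0.218.
p = a·p₁ + b·p₂ ≈ (0.423, -0.534, -0.732); φ = arcsin(p_z) ≈ -47.03°, λ = atan2(p_y, p_x) ≈ -51.59°.

≈ lat 47°S, lon 52°W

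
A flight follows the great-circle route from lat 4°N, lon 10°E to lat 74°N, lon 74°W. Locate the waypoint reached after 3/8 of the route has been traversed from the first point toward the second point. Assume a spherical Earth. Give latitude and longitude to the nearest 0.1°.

Write both endpoints as unit vectors p₁, p₂ with components (cos φ cos λ, cos φ sin λ, sin φ).
The central angle between the endpoints is δ = arccos(p₁·p₂) ≈ 1.475 rad (84.5°).
Interpolate at f = 3/8 with slerp weights a = sin((1−f)δ)/sin δ ≈ 0.800, b = sin(fδ)/sin δ ≈ 0.528.
p = a·p₁ + b·p₂ ≈ (0.826, -0.001, 0.563); φ = arcsin(p_z) ≈ 34.27°, λ = atan2(p_y, p_x) ≈ -0.08°.

≈ lat 34.3°N, lon 0.1°W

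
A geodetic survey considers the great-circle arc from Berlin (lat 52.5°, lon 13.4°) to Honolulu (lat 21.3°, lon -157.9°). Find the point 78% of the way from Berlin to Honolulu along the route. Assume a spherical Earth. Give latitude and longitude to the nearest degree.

≈ lat 44°, lon -155°

Convert each endpoint to a unit vector on the sphere (x = cos φ cos λ, y = cos φ sin λ, z = sin φ).
The central angle between the endpoints is δ = arccos(p₁·p₂) ≈ 1.847 rad (105.8°).
Interpolate at f = 0.78 with slerp weights a = sin((1−f)δ)/sin δ ≈ 0.411, b = sin(fδ)/sin δ ≈ 1.031.
p = a·p₁ + b·p₂ ≈ (-0.646, -0.303, 0.700); φ = arcsin(p_z) ≈ 44.44°, λ = atan2(p_y, p_x) ≈ -154.86°.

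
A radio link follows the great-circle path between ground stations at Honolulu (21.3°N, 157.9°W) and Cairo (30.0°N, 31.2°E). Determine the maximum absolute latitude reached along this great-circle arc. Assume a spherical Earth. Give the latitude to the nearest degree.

The great circle lies in the plane with unit normal n̂ = (p₁ × p₂)/|p₁ × p₂|.
Here n̂_z ≈ -0.162; the vertex latitude is φ_max = arccos|n̂_z| ≈ 80.7°.
Check via Clairaut: cos φ_max = |cos φ₁| · sin C = cos(21.3°)·sin(10.0°) ≈ 0.162, again giving ≈ 80.7°.

≈ 81°N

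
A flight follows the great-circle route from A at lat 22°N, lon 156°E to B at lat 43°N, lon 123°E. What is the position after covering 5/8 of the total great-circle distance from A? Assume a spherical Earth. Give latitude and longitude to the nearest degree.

Write both endpoints as unit vectors p₁, p₂ with components (cos φ cos λ, cos φ sin λ, sin φ).
The central angle between the endpoints is δ = arccos(p₁·p₂) ≈ 0.602 rad (34.5°).
Interpolate at f = 5/8 with slerp weights a = sin((1−f)δ)/sin δ ≈ 0.395, b = sin(fδ)/sin δ ≈ 0.649.
p = a·p₁ + b·p₂ ≈ (-0.593, 0.547, 0.591); φ = arcsin(p_z) ≈ 36.20°, λ = atan2(p_y, p_x) ≈ 137.32°.

≈ lat 36°N, lon 137°E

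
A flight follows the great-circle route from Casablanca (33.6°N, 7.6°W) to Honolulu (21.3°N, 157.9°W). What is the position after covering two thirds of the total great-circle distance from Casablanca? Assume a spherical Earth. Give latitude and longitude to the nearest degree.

Convert each endpoint to a unit vector on the sphere (x = cos φ cos λ, y = cos φ sin λ, z = sin φ).
The central angle between the endpoints is δ = arccos(p₁·p₂) ≈ 2.064 rad (118.2°).
Interpolate at f = 2/3 with slerp weights a = sin((1−f)δ)/sin δ ≈ 0.721, b = sin(fδ)/sin δ ≈ 1.114.
p = a·p₁ + b·p₂ ≈ (-0.366, -0.470, 0.803); φ = arcsin(p_z) ≈ 53.44°, λ = atan2(p_y, p_x) ≈ -127.95°.

≈ 53°N, 128°W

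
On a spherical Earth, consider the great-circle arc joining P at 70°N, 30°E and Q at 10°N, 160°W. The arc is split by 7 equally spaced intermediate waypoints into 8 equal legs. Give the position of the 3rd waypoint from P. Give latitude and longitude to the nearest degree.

≈ 72°N, 170°W

From cos δ = sin φ₁ sin φ₂ + cos φ₁ cos φ₂ cos Δλ, the central angle is δ ≈ 1.740 rad (99.7°).
Interpolate at f = 3/8 with slerp weights a = sin((1−f)δ)/sin δ ≈ 0.898, b = sin(fδ)/sin δ ≈ 0.616.
p = a·p₁ + b·p₂ ≈ (-0.304, -0.054, 0.951); φ = arcsin(p_z) ≈ 72.02°, λ = atan2(p_y, p_x) ≈ -169.95°.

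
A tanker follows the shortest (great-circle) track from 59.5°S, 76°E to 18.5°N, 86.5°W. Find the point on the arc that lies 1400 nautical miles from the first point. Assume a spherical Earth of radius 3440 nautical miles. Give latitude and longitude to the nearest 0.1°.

≈ 76.8°S, 29.3°E

Convert each endpoint to a unit vector on the sphere (x = cos φ cos λ, y = cos φ sin λ, z = sin φ).
The central angle between the endpoints is δ = arccos(p₁·p₂) ≈ 2.393 rad (137.1°). The total great-circle distance is δ·R ≈ 2.393 × 3440 ≈ 8231 nmi, so the target fraction is f = 1400/8231 ≈ 0.170.
Interpolate at f ≈ 0.170 with slerp weights a = sin((1−f)δ)/sin δ ≈ 1.344, b = sin(fδ)/sin δ ≈ 0.581.
p = a·p₁ + b·p₂ ≈ (0.199, 0.112, -0.974); φ = arcsin(p_z) ≈ -76.83°, λ = atan2(p_y, p_x) ≈ 29.33°.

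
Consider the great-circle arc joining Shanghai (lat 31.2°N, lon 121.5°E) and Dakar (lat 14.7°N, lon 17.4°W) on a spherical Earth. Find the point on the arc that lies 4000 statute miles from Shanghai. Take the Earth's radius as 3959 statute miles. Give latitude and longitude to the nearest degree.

Convert each endpoint to a unit vector on the sphere (x = cos φ cos λ, y = cos φ sin λ, z = sin φ).
The central angle between the endpoints is δ = arccos(p₁·p₂) ≈ 2.085 rad (119.5°). The total great-circle distance is δ·R ≈ 2.085 × 3959 ≈ 8255 mi, so the target fraction is f = 4000/8255 ≈ 0.485.
Interpolate at f ≈ 0.485 with slerp weights a = sin((1−f)δ)/sin δ ≈ 1.010, b = sin(fδ)/sin δ ≈ 0.973.
p = a·p₁ + b·p₂ ≈ (0.447, 0.455, 0.770); φ = arcsin(p_z) ≈ 50.37°, λ = atan2(p_y, p_x) ≈ 45.56°.

≈ lat 50°N, lon 46°E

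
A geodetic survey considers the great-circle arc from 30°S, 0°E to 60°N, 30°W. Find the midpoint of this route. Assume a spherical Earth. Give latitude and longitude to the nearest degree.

≈ 15°N, 11°W

Write both endpoints as unit vectors p₁, p₂ with components (cos φ cos λ, cos φ sin λ, sin φ).
The central angle between the endpoints is δ = arccos(p₁·p₂) ≈ 1.629 rad (93.3°).
Interpolate at f = 1/2 with slerp weights a = sin((1−f)δ)/sin δ ≈ 0.729, b = sin(fδ)/sin δ ≈ 0.729.
p = a·p₁ + b·p₂ ≈ (0.946, -0.182, 0.267); φ = arcsin(p_z) ≈ 15.47°, λ = atan2(p_y, p_x) ≈ -10.89°.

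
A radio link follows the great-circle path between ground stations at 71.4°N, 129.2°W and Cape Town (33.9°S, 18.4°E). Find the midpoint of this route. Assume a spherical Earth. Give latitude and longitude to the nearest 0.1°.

Write both endpoints as unit vectors p₁, p₂ with components (cos φ cos λ, cos φ sin λ, sin φ).
The central angle between the endpoints is δ = arccos(p₁·p₂) ≈ 2.422 rad (138.8°).
Interpolate at f = 1/2 with slerp weights a = sin((1−f)δ)/sin δ ≈ 1.420, b = sin(fδ)/sin δ ≈ 1.420.
p = a·p₁ + b·p₂ ≈ (0.832, 0.021, 0.554); φ = arcsin(p_z) ≈ 33.64°, λ = atan2(p_y, p_x) ≈ 1.45°.

≈ 33.6°N, 1.4°E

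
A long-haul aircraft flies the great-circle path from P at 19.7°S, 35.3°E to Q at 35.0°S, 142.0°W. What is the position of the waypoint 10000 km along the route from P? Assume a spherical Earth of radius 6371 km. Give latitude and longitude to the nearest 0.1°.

From cos δ = sin φ₁ sin φ₂ + cos φ₁ cos φ₂ cos Δλ, the central angle is δ ≈ 2.186 rad (125.2°). The total great-circle distance is δ·R ≈ 2.186 × 6371 ≈ 13926 km, so the target fraction is f = 10000/13926 ≈ 0.718.
Interpolate at f ≈ 0.718 with slerp weights a = sin((1−f)δ)/sin δ ≈ 0.708, b = sin(fδ)/sin δ ≈ 1.224.
p = a·p₁ + b·p₂ ≈ (-0.247, -0.232, -0.941); φ = arcsin(p_z) ≈ -70.19°, λ = atan2(p_y, p_x) ≈ -136.69°.

≈ 70.2°S, 136.7°W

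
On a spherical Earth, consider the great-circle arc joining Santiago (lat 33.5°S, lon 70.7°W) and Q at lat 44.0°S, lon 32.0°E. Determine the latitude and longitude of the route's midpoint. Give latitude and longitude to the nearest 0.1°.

≈ lat 52.0°S, lon 24.6°W

Write both endpoints as unit vectors p₁, p₂ with components (cos φ cos λ, cos φ sin λ, sin φ).
The central angle between the endpoints is δ = arccos(p₁·p₂) ≈ 1.317 rad (75.4°).
Interpolate at f = 1/2 with slerp weights a = sin((1−f)δ)/sin δ ≈ 0.632, b = sin(fδ)/sin δ ≈ 0.632.
p = a·p₁ + b·p₂ ≈ (0.560, -0.257, -0.788); φ = arcsin(p_z) ≈ -51.99°, λ = atan2(p_y, p_x) ≈ -24.62°.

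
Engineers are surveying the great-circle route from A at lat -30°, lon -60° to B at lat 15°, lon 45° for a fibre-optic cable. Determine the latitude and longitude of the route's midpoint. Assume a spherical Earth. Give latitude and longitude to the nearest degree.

Write both endpoints as unit vectors p₁, p₂ with components (cos φ cos λ, cos φ sin λ, sin φ).
The central angle between the endpoints is δ = arccos(p₁·p₂) ≈ 1.924 rad (110.2°).
Interpolate at f = 1/2 with slerp weights a = sin((1−f)δ)/sin δ ≈ 0.874, b = sin(fδ)/sin δ ≈ 0.874.
p = a·p₁ + b·p₂ ≈ (0.976, -0.059, -0.211); φ = arcsin(p_z) ≈ -12.17°, λ = atan2(p_y, p_x) ≈ -3.43°.

≈ lat -12°, lon -3°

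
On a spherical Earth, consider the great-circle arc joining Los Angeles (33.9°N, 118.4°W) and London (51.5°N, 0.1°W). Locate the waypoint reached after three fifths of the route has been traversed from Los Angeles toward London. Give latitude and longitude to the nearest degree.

The haversine formula gives a central angle δ ≈ 1.378 rad (79.0°) between the endpoints.
Interpolate at f = 3/5 with slerp weights a = sin((1−f)δ)/sin δ ≈ 0.534, b = sin(fδ)/sin δ ≈ 0.750.
p = a·p₁ + b·p₂ ≈ (0.256, -0.390, 0.884); φ = arcsin(p_z) ≈ 62.17°, λ = atan2(p_y, p_x) ≈ -56.74°.

≈ 62°N, 57°W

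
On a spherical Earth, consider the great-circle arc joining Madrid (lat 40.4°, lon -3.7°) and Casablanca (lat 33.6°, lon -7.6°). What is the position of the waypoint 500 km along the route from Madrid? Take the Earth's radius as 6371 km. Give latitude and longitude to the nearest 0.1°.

Write both endpoints as unit vectors p₁, p₂ with components (cos φ cos λ, cos φ sin λ, sin φ).
The central angle between the endpoints is δ = arccos(p₁·p₂) ≈ 0.131 rad (7.5°). The total great-circle distance is δ·R ≈ 0.131 × 6371 ≈ 831 km, so the target fraction is f = 500/831 ≈ 0.601.
Interpolate at f ≈ 0.601 with slerp weights a = sin((1−f)δ)/sin δ ≈ 0.400, b = sin(fδ)/sin δ ≈ 0.602.
p = a·p₁ + b·p₂ ≈ (0.801, -0.086, 0.592); φ = arcsin(p_z) ≈ 36.33°, λ = atan2(p_y, p_x) ≈ -6.13°.

≈ lat 36.3°, lon -6.1°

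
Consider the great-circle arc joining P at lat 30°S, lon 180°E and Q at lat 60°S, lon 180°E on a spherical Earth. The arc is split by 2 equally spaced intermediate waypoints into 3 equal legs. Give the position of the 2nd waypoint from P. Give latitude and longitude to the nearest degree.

Write both endpoints as unit vectors p₁, p₂ with components (cos φ cos λ, cos φ sin λ, sin φ).
The central angle between the endpoints is δ = arccos(p₁·p₂) ≈ 0.524 rad (30.0°).
Interpolate at f = 2/3 with slerp weights a = sin((1−f)δ)/sin δ ≈ 0.347, b = sin(fδ)/sin δ ≈ 0.684.
p = a·p₁ + b·p₂ ≈ (-0.643, -0.000, -0.766); φ = arcsin(p_z) ≈ -50.00°, λ = atan2(p_y, p_x) ≈ -180.00°.

≈ lat 50°S, lon 180°E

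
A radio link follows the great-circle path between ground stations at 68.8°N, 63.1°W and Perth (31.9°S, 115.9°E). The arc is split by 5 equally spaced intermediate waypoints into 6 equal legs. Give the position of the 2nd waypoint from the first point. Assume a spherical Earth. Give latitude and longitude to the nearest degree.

Convert each endpoint to a unit vector on the sphere (x = cos φ cos λ, y = cos φ sin λ, z = sin φ).
The central angle between the endpoints is δ = arccos(p₁·p₂) ≈ 2.497 rad (143.1°).
Interpolate at f = 2/6 with slerp weights a = sin((1−f)δ)/sin δ ≈ 1.658, b = sin(fδ)/sin δ ≈ 1.232.
p = a·p₁ + b·p₂ ≈ (-0.185, 0.406, 0.895); φ = arcsin(p_z) ≈ 63.49°, λ = atan2(p_y, p_x) ≈ 114.56°.

≈ 63°N, 115°E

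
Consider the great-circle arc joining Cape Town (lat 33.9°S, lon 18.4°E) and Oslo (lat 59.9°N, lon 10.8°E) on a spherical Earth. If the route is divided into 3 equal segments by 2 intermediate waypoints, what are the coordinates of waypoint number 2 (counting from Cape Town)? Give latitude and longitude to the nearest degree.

Write both endpoints as unit vectors p₁, p₂ with components (cos φ cos λ, cos φ sin λ, sin φ).
The central angle between the endpoints is δ = arccos(p₁·p₂) ≈ 1.641 rad (94.0°).
Interpolate at f = 2/3 with slerp weights a = sin((1−f)δ)/sin δ ≈ 0.521, b = sin(fδ)/sin δ ≈ 0.891.
p = a·p₁ + b·p₂ ≈ (0.849, 0.220, 0.480); φ = arcsin(p_z) ≈ 28.67°, λ = atan2(p_y, p_x) ≈ 14.54°.

≈ lat 29°N, lon 15°E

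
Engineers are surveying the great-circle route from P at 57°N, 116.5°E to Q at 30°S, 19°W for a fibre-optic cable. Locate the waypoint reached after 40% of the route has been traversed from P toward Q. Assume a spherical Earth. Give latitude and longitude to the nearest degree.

≈ 40°N, 30°E

From cos δ = sin φ₁ sin φ₂ + cos φ₁ cos φ₂ cos Δλ, the central angle is δ ≈ 2.428 rad (139.1°).
Interpolate at f = 0.40 with slerp weights a = sin((1−f)δ)/sin δ ≈ 1.517, b = sin(fδ)/sin δ ≈ 1.261.
p = a·p₁ + b·p₂ ≈ (0.664, 0.384, 0.642); φ = arcsin(p_z) ≈ 39.95°, λ = atan2(p_y, p_x) ≈ 30.06°.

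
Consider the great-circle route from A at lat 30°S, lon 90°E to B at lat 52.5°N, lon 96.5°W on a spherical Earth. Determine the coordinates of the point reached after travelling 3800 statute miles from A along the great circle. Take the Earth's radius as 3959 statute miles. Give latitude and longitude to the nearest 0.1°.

≈ lat 24.3°N, lon 99.1°E

Convert each endpoint to a unit vector on the sphere (x = cos φ cos λ, y = cos φ sin λ, z = sin φ).
The central angle between the endpoints is δ = arccos(p₁·p₂) ≈ 2.740 rad (157.0°). The total great-circle distance is δ·R ≈ 2.740 × 3959 ≈ 10848 mi, so the target fraction is f = 3800/10848 ≈ 0.350.
Interpolate at f ≈ 0.350 with slerp weights a = sin((1−f)δ)/sin δ ≈ 2.503, b = sin(fδ)/sin δ ≈ 2.096.
p = a·p₁ + b·p₂ ≈ (-0.144, 0.900, 0.411); φ = arcsin(p_z) ≈ 24.29°, λ = atan2(p_y, p_x) ≈ 99.12°.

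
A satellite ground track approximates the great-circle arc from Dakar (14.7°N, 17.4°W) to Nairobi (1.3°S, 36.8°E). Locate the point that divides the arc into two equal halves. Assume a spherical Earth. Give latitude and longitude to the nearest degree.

Convert each endpoint to a unit vector on the sphere (x = cos φ cos λ, y = cos φ sin λ, z = sin φ).
The central angle between the endpoints is δ = arccos(p₁·p₂) ≈ 0.977 rad (56.0°).
Interpolate at f = 1/2 with slerp weights a = sin((1−f)δ)/sin δ ≈ 0.566, b = sin(fδ)/sin δ ≈ 0.566.
p = a·p₁ + b·p₂ ≈ (0.976, 0.175, 0.131); φ = arcsin(p_z) ≈ 7.52°, λ = atan2(p_y, p_x) ≈ 10.18°.

≈ 8°N, 10°E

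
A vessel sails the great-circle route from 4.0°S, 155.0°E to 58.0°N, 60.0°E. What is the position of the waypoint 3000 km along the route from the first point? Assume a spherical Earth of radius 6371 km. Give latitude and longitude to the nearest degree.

Write both endpoints as unit vectors p₁, p₂ with components (cos φ cos λ, cos φ sin λ, sin φ).
The central angle between the endpoints is δ = arccos(p₁·p₂) ≈ 1.676 rad (96.0°). The total great-circle distance is δ·R ≈ 1.676 × 6371 ≈ 10679 km, so the target fraction is f = 3000/10679 ≈ 0.281.
Interpolate at f ≈ 0.281 with slerp weights a = sin((1−f)δ)/sin δ ≈ 0.939, b = sin(fδ)/sin δ ≈ 0.456.
p = a·p₁ + b·p₂ ≈ (-0.728, 0.605, 0.321); φ = arcsin(p_z) ≈ 18.75°, λ = atan2(p_y, p_x) ≈ 140.27°.

≈ 19°N, 140°E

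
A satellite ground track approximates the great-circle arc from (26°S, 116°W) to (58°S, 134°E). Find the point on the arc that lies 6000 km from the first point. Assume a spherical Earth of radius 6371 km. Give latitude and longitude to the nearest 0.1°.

Convert each endpoint to a unit vector on the sphere (x = cos φ cos λ, y = cos φ sin λ, z = sin φ).
The central angle between the endpoints is δ = arccos(p₁·p₂) ≈ 1.360 rad (77.9°). The total great-circle distance is δ·R ≈ 1.360 × 6371 ≈ 8667 km, so the target fraction is f = 6000/8667 ≈ 0.692.
Interpolate at f ≈ 0.692 with slerp weights a = sin((1−f)δ)/sin δ ≈ 0.416, b = sin(fδ)/sin δ ≈ 0.827.
p = a·p₁ + b·p₂ ≈ (-0.468, -0.021, -0.883); φ = arcsin(p_z) ≈ -62.06°, λ = atan2(p_y, p_x) ≈ -177.48°.

≈ (62.1°S, 177.5°W)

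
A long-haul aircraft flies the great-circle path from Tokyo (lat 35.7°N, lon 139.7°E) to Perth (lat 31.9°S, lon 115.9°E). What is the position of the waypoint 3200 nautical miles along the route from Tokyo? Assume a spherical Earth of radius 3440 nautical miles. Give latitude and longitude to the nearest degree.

≈ lat 15°S, lon 122°E

Write both endpoints as unit vectors p₁, p₂ with components (cos φ cos λ, cos φ sin λ, sin φ).
The central angle between the endpoints is δ = arccos(p₁·p₂) ≈ 1.242 rad (71.2°). The total great-circle distance is δ·R ≈ 1.242 × 3440 ≈ 4274 nmi, so the target fraction is f = 3200/4274 ≈ 0.749.
Interpolate at f ≈ 0.749 with slerp weights a = sin((1−f)δ)/sin δ ≈ 0.325, b = sin(fδ)/sin δ ≈ 0.847.
p = a·p₁ + b·p₂ ≈ (-0.515, 0.817, -0.258); φ = arcsin(p_z) ≈ -14.96°, λ = atan2(p_y, p_x) ≈ 122.22°.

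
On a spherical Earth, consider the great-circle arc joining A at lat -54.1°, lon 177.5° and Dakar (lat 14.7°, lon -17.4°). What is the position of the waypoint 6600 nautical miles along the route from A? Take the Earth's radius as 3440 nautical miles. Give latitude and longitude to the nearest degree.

Write both endpoints as unit vectors p₁, p₂ with components (cos φ cos λ, cos φ sin λ, sin φ).
The central angle between the endpoints is δ = arccos(p₁·p₂) ≈ 2.424 rad (138.9°). The total great-circle distance is δ·R ≈ 2.424 × 3440 ≈ 8340 nmi, so the target fraction is f = 6600/8340 ≈ 0.791.
Interpolate at f ≈ 0.791 with slerp weights a = sin((1−f)δ)/sin δ ≈ 0.737, b = sin(fδ)/sin δ ≈ 1.430.
p = a·p₁ + b·p₂ ≈ (0.888, -0.395, -0.234); φ = arcsin(p_z) ≈ -13.54°, λ = atan2(p_y, p_x) ≈ -23.96°.

≈ lat -14°, lon -24°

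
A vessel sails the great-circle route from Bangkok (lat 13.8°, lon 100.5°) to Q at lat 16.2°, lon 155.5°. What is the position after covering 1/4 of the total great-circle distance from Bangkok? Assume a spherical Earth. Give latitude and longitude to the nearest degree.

≈ lat 16°, lon 114°

From cos δ = sin φ₁ sin φ₂ + cos φ₁ cos φ₂ cos Δλ, the central angle is δ ≈ 0.925 rad (53.0°).
Interpolate at f = 1/4 with slerp weights a = sin((1−f)δ)/sin δ ≈ 0.801, b = sin(fδ)/sin δ ≈ 0.287.
p = a·p₁ + b·p₂ ≈ (-0.393, 0.879, 0.271); φ = arcsin(p_z) ≈ 15.73°, λ = atan2(p_y, p_x) ≈ 114.07°.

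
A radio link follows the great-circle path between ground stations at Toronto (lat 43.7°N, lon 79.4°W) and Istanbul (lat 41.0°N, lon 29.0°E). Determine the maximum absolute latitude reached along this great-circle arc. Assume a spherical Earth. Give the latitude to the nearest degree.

The great circle lies in the plane with unit normal n̂ = (p₁ × p₂)/|p₁ × p₂|.
Here n̂_z ≈ +0.539; the vertex latitude is φ_max = arccos|n̂_z| ≈ 57.4°.
Check via Clairaut: cos φ_max = |cos φ₁| · sin C = cos(43.7°)·sin(48.3°) ≈ 0.539, again giving ≈ 57.4°.

≈ 57°N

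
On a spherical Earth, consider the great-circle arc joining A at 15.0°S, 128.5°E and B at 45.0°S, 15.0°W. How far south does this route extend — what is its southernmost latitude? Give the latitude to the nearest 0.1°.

≈ 64.1°S

The great circle lies in the plane with unit normal n̂ = (p₁ × p₂)/|p₁ × p₂|.
Here n̂_z ≈ -0.437; the vertex latitude is φ_max = arccos|n̂_z| ≈ 64.1°.
Check via Clairaut: cos φ_max = |cos φ₁| · sin C = cos(15.0°)·sin(153.1°) ≈ 0.437, again giving ≈ 64.1°.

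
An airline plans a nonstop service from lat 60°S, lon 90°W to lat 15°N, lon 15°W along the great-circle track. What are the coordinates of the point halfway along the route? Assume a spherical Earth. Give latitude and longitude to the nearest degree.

Write both endpoints as unit vectors p₁, p₂ with components (cos φ cos λ, cos φ sin λ, sin φ).
The central angle between the endpoints is δ = arccos(p₁·p₂) ≈ 1.670 rad (95.7°).
Interpolate at f = 1/2 with slerp weights a = sin((1−f)δ)/sin δ ≈ 0.745, b = sin(fδ)/sin δ ≈ 0.745.
p = a·p₁ + b·p₂ ≈ (0.695, -0.559, -0.452); φ = arcsin(p_z) ≈ -26.90°, λ = atan2(p_y, p_x) ≈ -38.79°.

≈ lat 27°S, lon 39°W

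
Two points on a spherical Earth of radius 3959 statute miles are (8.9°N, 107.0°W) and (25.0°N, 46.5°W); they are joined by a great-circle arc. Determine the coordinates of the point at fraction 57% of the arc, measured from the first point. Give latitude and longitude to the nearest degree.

Write both endpoints as unit vectors p₁, p₂ with components (cos φ cos λ, cos φ sin λ, sin φ).
The central angle between the endpoints is δ = arccos(p₁·p₂) ≈ 1.040 rad (59.6°).
Interpolate at f = 0.57 with slerp weights a = sin((1−f)δ)/sin δ ≈ 0.501, b = sin(fδ)/sin δ ≈ 0.648.
p = a·p₁ + b·p₂ ≈ (0.259, -0.900, 0.351); φ = arcsin(p_z) ≈ 20.57°, λ = atan2(p_y, p_x) ≈ -73.92°.

≈ (21°N, 74°W)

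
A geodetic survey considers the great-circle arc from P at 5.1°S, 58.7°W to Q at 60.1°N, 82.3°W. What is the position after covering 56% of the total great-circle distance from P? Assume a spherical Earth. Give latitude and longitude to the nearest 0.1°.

The haversine formula gives a central angle δ ≈ 1.183 rad (67.8°) between the endpoints.
Interpolate at f = 0.56 with slerp weights a = sin((1−f)δ)/sin δ ≈ 0.537, b = sin(fδ)/sin δ ≈ 0.664.
p = a·p₁ + b·p₂ ≈ (0.322, -0.785, 0.528); φ = arcsin(p_z) ≈ 31.89°, λ = atan2(p_y, p_x) ≈ -67.68°.

≈ 31.9°N, 67.7°W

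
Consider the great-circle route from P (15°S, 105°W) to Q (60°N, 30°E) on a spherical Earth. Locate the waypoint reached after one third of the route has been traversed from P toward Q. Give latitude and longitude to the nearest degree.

≈ (23°N, 87°W)

The haversine formula gives a central angle δ ≈ 2.172 rad (124.4°) between the endpoints.
Interpolate at f = 1/3 with slerp weights a = sin((1−f)δ)/sin δ ≈ 1.204, b = sin(fδ)/sin δ ≈ 0.803.
p = a·p₁ + b·p₂ ≈ (0.047, -0.922, 0.384); φ = arcsin(p_z) ≈ 22.59°, λ = atan2(p_y, p_x) ≈ -87.09°.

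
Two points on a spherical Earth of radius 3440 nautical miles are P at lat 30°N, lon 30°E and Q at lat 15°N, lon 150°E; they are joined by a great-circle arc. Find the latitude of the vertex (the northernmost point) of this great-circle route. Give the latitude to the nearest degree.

≈ 41°N

The great circle lies in the plane with unit normal n̂ = (p₁ × p₂)/|p₁ × p₂|.
Here n̂_z ≈ +0.757; the vertex latitude is φ_max = arccos|n̂_z| ≈ 40.8°.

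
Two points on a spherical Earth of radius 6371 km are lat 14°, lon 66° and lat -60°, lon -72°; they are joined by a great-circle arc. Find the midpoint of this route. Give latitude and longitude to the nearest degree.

≈ lat -42°, lon 37°

Convert each endpoint to a unit vector on the sphere (x = cos φ cos λ, y = cos φ sin λ, z = sin φ).
The central angle between the endpoints is δ = arccos(p₁·p₂) ≈ 2.177 rad (124.8°).
Interpolate at f = 1/2 with slerp weights a = sin((1−f)δ)/sin δ ≈ 1.078, b = sin(fδ)/sin δ ≈ 1.078.
p = a·p₁ + b·p₂ ≈ (0.592, 0.443, -0.673); φ = arcsin(p_z) ≈ -42.30°, λ = atan2(p_y, p_x) ≈ 36.80°.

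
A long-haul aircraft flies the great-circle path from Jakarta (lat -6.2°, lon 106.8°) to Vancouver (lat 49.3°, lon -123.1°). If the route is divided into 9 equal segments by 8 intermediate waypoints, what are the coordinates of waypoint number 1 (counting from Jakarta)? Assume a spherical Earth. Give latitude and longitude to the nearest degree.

≈ lat 5°, lon 114°

Write both endpoints as unit vectors p₁, p₂ with components (cos φ cos λ, cos φ sin λ, sin φ).
The central angle between the endpoints is δ = arccos(p₁·p₂) ≈ 2.094 rad (120.0°).
Interpolate at f = 1/9 with slerp weights a = sin((1−f)δ)/sin δ ≈ 1.106, b = sin(fδ)/sin δ ≈ 0.266.
p = a·p₁ + b·p₂ ≈ (-0.413, 0.907, 0.082); φ = arcsin(p_z) ≈ 4.72°, λ = atan2(p_y, p_x) ≈ 114.45°.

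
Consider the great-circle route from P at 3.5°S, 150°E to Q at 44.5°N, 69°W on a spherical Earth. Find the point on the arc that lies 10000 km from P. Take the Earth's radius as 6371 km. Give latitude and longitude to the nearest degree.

From cos δ = sin φ₁ sin φ₂ + cos φ₁ cos φ₂ cos Δλ, the central angle is δ ≈ 2.209 rad (126.6°). The total great-circle distance is δ·R ≈ 2.209 × 6371 ≈ 14076 km, so the target fraction is f = 10000/14076 ≈ 0.710.
Interpolate at f ≈ 0.710 with slerp weights a = sin((1−f)δ)/sin δ ≈ 0.744, b = sin(fδ)/sin δ ≈ 1.245.
p = a·p₁ + b·p₂ ≈ (-0.324, -0.458, 0.828); φ = arcsin(p_z) ≈ 55.85°, λ = atan2(p_y, p_x) ≈ -125.29°.

≈ 56°N, 125°W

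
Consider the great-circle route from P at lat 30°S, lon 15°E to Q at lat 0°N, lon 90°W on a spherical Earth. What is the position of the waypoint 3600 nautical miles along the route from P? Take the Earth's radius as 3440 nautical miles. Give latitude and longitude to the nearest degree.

≈ lat 20°S, lon 51°W

From cos δ = sin φ₁ sin φ₂ + cos φ₁ cos φ₂ cos Δλ, the central angle is δ ≈ 1.797 rad (103.0°). The total great-circle distance is δ·R ≈ 1.797 × 3440 ≈ 6181 nmi, so the target fraction is f = 3600/6181 ≈ 0.582.
Interpolate at f ≈ 0.582 with slerp weights a = sin((1−f)δ)/sin δ ≈ 0.700, b = sin(fδ)/sin δ ≈ 0.888.
p = a·p₁ + b·p₂ ≈ (0.585, -0.731, -0.350); φ = arcsin(p_z) ≈ -20.48°, λ = atan2(p_y, p_x) ≈ -51.33°.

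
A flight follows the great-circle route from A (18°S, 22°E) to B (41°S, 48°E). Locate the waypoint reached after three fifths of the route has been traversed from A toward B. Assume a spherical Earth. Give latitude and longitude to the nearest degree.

Convert each endpoint to a unit vector on the sphere (x = cos φ cos λ, y = cos φ sin λ, z = sin φ).
The central angle between the endpoints is δ = arccos(p₁·p₂) ≈ 0.559 rad (32.0°).
Interpolate at f = 3/5 with slerp weights a = sin((1−f)δ)/sin δ ≈ 0.418, b = sin(fδ)/sin δ ≈ 0.621.
p = a·p₁ + b·p₂ ≈ (0.682, 0.497, -0.536); φ = arcsin(p_z) ≈ -32.44°, λ = atan2(p_y, p_x) ≈ 36.08°.

≈ (32°S, 36°E)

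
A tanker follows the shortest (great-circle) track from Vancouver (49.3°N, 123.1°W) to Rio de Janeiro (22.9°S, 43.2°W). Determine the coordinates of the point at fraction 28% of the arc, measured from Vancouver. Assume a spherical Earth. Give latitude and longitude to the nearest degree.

≈ 33°N, 92°W

Write both endpoints as unit vectors p₁, p₂ with components (cos φ cos λ, cos φ sin λ, sin φ).
The central angle between the endpoints is δ = arccos(p₁·p₂) ≈ 1.762 rad (100.9°).
Interpolate at f = 0.28 with slerp weights a = sin((1−f)δ)/sin δ ≈ 0.972, b = sin(fδ)/sin δ ≈ 0.482.
p = a·p₁ + b·p₂ ≈ (-0.022, -0.835, 0.549); φ = arcsin(p_z) ≈ 33.33°, λ = atan2(p_y, p_x) ≈ -91.54°.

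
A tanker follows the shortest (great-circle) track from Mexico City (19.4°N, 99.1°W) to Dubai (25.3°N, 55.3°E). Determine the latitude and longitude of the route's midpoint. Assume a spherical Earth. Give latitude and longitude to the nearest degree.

Write both endpoints as unit vectors p₁, p₂ with components (cos φ cos λ, cos φ sin λ, sin φ).
The central angle between the endpoints is δ = arccos(p₁·p₂) ≈ 2.249 rad (128.8°).
Interpolate at f = 1/2 with slerp weights a = sin((1−f)δ)/sin δ ≈ 1.158, b = sin(fδ)/sin δ ≈ 1.158.
p = a·p₁ + b·p₂ ≈ (0.423, -0.218, 0.879); φ = arcsin(p_z) ≈ 61.58°, λ = atan2(p_y, p_x) ≈ -27.23°.

≈ 62°N, 27°W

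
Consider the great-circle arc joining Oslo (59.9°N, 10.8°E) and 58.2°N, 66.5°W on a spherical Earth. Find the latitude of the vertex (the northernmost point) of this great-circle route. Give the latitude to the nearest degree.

The great circle lies in the plane with unit normal n̂ = (p₁ × p₂)/|p₁ × p₂|.
Here n̂_z ≈ -0.424; the vertex latitude is φ_max = arccos|n̂_z| ≈ 64.9°.
Check via Clairaut: cos φ_max = |cos φ₁| · sin C = cos(59.9°)·sin(57.6°) ≈ 0.424, again giving ≈ 64.9°.

≈ 65°N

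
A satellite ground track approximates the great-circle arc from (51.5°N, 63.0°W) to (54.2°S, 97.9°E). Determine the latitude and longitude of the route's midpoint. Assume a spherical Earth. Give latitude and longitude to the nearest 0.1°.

From cos δ = sin φ₁ sin φ₂ + cos φ₁ cos φ₂ cos Δλ, the central angle is δ ≈ 2.936 rad (168.2°).
Interpolate at f = 1/2 with slerp weights a = sin((1−f)δ)/sin δ ≈ 4.861, b = sin(fδ)/sin δ ≈ 4.861.
p = a·p₁ + b·p₂ ≈ (0.983, 0.120, -0.138); φ = arcsin(p_z) ≈ -7.95°, λ = atan2(p_y, p_x) ≈ 6.98°.

≈ (8.0°S, 7.0°E)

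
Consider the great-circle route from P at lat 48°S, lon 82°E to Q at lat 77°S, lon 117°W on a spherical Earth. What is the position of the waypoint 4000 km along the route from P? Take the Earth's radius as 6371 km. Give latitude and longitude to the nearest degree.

≈ lat 83°S, lon 108°E

From cos δ = sin φ₁ sin φ₂ + cos φ₁ cos φ₂ cos Δλ, the central angle is δ ≈ 0.950 rad (54.4°). The total great-circle distance is δ·R ≈ 0.950 × 6371 ≈ 6052 km, so the target fraction is f = 4000/6052 ≈ 0.661.
Interpolate at f ≈ 0.661 with slerp weights a = sin((1−f)δ)/sin δ ≈ 0.389, b = sin(fδ)/sin δ ≈ 0.722.
p = a·p₁ + b·p₂ ≈ (-0.038, 0.113, -0.993); φ = arcsin(p_z) ≈ -83.16°, λ = atan2(p_y, p_x) ≈ 108.35°.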